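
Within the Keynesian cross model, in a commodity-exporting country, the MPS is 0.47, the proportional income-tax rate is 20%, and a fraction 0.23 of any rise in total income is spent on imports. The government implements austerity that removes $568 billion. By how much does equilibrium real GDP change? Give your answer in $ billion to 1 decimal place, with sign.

MPC = 1 − MPS = 1 − 0.47 = 0.53.
Government-spending multiplier = 1/(1 − c(1−t) + m) = 1/(1 − 0.53×0.8 + 0.23) = 1/0.806 ≈ 1.241.
ΔY = k × ΔG = (−$568 billion) / 0.806 ≈ −$704.7 billion.

−$704.7 billion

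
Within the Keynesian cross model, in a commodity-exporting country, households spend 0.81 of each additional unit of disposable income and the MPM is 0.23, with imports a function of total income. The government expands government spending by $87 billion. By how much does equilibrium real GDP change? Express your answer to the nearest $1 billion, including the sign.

Government-spending multiplier = 1/(1 − c + m) = 1/(1 − 0.81 + 0.23) = 1/0.42 ≈ 2.381.
ΔY = k × ΔG = (+$87 billion) / 0.42 ≈ +$207 billion.

+$207 billion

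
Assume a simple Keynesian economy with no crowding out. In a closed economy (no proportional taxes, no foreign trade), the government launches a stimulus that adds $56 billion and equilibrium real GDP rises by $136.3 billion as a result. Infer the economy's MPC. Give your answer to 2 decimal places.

0.59

Implied spending multiplier k = ΔY/ΔG = 136.3/56 ≈ 2.4339.
Since k = 1/(1 − MPC), MPC = 1 − 1/k = 1 − ΔG/ΔY = 1 − 56/136.3 ≈ 0.59.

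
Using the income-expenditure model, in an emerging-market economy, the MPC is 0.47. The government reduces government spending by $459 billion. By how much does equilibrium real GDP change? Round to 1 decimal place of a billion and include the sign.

−$866.0 billion

Spending multiplier = 1/(1 − MPC) = 1/(1 − 0.47) = 1/0.53 ≈ 1.887.
ΔY = k × ΔG = (−$459 billion) / 0.53 ≈ −$866 billion.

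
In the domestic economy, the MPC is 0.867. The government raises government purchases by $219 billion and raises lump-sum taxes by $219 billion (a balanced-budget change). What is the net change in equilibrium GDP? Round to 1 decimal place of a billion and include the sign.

+$219.0 billion

Expenditure multiplier = 1/(1 − MPC) = 1/(1 − 0.867) = 1/0.133 ≈ 7.519.
ΔG contributes k·ΔG = (+$219 billion) / 0.133 ≈ +$1,646.6 billion.
ΔT of +$219 billion changes first-round spending by −c·ΔT = −$189.873 billion, contributing k·(−c·ΔT) = (−$189.873 billion) / 0.133 ≈ −$1,427.6 billion.
With ΔG = ΔT and no other leakages, the balanced-budget multiplier is 1, so ΔY = ΔG = +$219 billion.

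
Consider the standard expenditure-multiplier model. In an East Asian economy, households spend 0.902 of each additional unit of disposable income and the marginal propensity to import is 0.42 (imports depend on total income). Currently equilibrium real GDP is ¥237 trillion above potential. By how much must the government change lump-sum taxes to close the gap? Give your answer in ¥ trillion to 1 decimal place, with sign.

Spending multiplier = 1/(1 − c + m) = 1/(1 − 0.902 + 0.42) = 1/0.518 ≈ 1.931.
Tax multiplier = −c·k = −0.902/0.518 ≈ −1.741. Need ΔY = −¥237 trillion, so ΔT = ΔY/(−c·k) = −(−¥237 trillion) × 0.518 / 0.902 ≈ +¥136.1 trillion.
The government should raise lump-sum taxes by ¥136.1 trillion.

+¥136.1 trillion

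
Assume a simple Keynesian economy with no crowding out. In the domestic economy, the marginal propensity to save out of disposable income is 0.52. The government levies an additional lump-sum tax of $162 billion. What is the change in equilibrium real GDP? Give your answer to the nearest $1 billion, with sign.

−$150 billion

MPC = 1 − MPS = 1 − 0.52 = 0.48.
A lump-sum tax change of +$162 billion shifts disposable income by −$162 billion; first-round consumption changes by −c × ΔT = −0.48 × (+$162 billion) = −$77.76 billion.
Expenditure multiplier = 1/(1 − MPC) = 1/(1 − 0.48) = 1/0.52 ≈ 1.923.
The tax multiplier is −c × k ≈ −0.923, so ΔY = k × (−c·ΔT) = (−$77.76 billion) / 0.52 ≈ −$150 billion.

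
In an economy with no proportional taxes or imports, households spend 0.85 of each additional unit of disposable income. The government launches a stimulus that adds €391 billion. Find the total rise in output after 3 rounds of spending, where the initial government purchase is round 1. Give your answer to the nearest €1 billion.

€1,006 billion

Round 1 adds ΔG = €391 billion; each later round is MPC = 0.85 times the previous.
After 3 rounds: 391 + 332.35 + 282.4975 = ΔG·(1 − c^3)/(1 − c) = 391 × (1 − 0.614125)/0.15 ≈ €1,006 billion.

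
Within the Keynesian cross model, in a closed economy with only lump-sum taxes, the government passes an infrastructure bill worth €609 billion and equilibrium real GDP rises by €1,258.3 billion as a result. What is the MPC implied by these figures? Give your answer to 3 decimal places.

0.516

Implied spending multiplier k = ΔY/ΔG = 1,258.3/609 ≈ 2.0662.
Since k = 1/(1 − MPC), MPC = 1 − 1/k = 1 − ΔG/ΔY = 1 − 609/1,258.3 ≈ 0.516.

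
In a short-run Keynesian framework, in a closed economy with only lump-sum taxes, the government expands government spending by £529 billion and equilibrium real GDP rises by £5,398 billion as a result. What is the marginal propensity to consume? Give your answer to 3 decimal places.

Implied spending multiplier k = ΔY/ΔG = 5,398/529 ≈ 10.2042.
Since k = 1/(1 − MPC), MPC = 1 − 1/k = 1 − ΔG/ΔY = 1 − 529/5,398 ≈ 0.902.

0.902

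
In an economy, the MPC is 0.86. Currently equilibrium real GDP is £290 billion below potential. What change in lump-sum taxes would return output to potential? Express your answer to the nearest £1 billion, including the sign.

−£47 billion

Spending multiplier = 1/(1 − MPC) = 1/(1 − 0.86) = 1/0.14 ≈ 7.143.
Tax multiplier = −c·k = −0.86/0.14 ≈ −6.143. Need ΔY = +£290 billion, so ΔT = ΔY/(−c·k) = −(+£290 billion) × 0.14 / 0.86 ≈ −£47 billion.
The government should cut lump-sum taxes by £47 billion.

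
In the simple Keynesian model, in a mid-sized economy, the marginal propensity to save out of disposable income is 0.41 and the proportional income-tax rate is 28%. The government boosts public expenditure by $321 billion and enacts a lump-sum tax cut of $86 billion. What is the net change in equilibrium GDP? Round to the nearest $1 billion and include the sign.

+$646 billion

MPC = 1 − MPS = 1 − 0.41 = 0.59.
Expenditure multiplier = 1/(1 − c(1−t)) = 1/(1 − 0.59×0.72) = 1/0.5752 ≈ 1.739.
ΔG contributes k·ΔG = (+$321 billion) / 0.5752 ≈ +$558.1 billion.
ΔT of −$86 billion changes first-round spending by −c·ΔT = +$50.74 billion, contributing k·(−c·ΔT) = (+$50.74 billion) / 0.5752 ≈ +$88.2 billion.
Net ΔY = k(ΔG − c·ΔT) = (+$371.74 billion) / 0.5752 ≈ +$646 billion.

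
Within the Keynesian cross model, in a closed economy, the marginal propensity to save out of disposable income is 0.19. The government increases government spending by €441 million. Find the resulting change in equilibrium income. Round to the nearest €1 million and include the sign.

+€2,321 million

MPC = 1 − MPS = 1 − 0.19 = 0.81.
Expenditure multiplier = 1/(1 − MPC) = 1/(1 − 0.81) = 1/0.19 ≈ 5.263.
ΔY = k × ΔG = (+€441 million) / 0.19 ≈ +€2,321 million.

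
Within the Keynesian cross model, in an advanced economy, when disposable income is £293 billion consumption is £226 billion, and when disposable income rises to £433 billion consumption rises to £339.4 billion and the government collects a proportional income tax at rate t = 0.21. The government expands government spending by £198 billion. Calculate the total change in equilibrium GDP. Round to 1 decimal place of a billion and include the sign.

+£549.8 billion

MPC = ΔC/ΔYd = (339.4 − 226)/(433 − 293) = 113.4/140 = 0.81.
Spending multiplier = 1/(1 − c(1−t)) = 1/(1 − 0.81×0.79) = 1/0.3601 ≈ 2.777.
ΔY = k × ΔG = (+£198 billion) / 0.3601 ≈ +£549.8 billion.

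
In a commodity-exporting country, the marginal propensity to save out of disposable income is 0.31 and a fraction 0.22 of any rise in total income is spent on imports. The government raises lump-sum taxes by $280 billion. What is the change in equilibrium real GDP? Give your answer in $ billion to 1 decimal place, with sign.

−$364.5 billion

MPC = 1 − MPS = 1 − 0.31 = 0.69.
A lump-sum tax change of +$280 billion shifts disposable income by −$280 billion; first-round consumption changes by −c × ΔT = −0.69 × (+$280 billion) = −$193.2 billion.
Expenditure multiplier = 1/(1 − c + m) = 1/(1 − 0.69 + 0.22) = 1/0.53 ≈ 1.887.
The tax multiplier is −c × k ≈ −1.302, so ΔY = k × (−c·ΔT) = (−$193.2 billion) / 0.53 ≈ −$364.5 billion.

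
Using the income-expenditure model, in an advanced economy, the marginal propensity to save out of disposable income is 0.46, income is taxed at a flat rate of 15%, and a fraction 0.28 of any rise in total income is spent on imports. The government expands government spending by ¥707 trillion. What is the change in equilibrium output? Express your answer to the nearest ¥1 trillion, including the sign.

+¥861 trillion

MPC = 1 − MPS = 1 − 0.46 = 0.54.
Spending multiplier = 1/(1 − c(1−t) + m) = 1/(1 − 0.54×0.85 + 0.28) = 1/0.821 ≈ 1.218.
ΔY = k × ΔG = (+¥707 trillion) / 0.821 ≈ +¥861 trillion.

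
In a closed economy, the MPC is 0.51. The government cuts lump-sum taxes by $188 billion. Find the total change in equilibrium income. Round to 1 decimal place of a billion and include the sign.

A lump-sum tax change of −$188 billion shifts disposable income by +$188 billion; first-round consumption changes by −c × ΔT = −0.51 × (−$188 billion) = +$95.88 billion.
Expenditure multiplier = 1/(1 − MPC) = 1/(1 − 0.51) = 1/0.49 ≈ 2.041.
The tax multiplier is −c × k ≈ −1.041, so ΔY = k × (−c·ΔT) = (+$95.88 billion) / 0.49 ≈ +$195.7 billion.

+$195.7 billion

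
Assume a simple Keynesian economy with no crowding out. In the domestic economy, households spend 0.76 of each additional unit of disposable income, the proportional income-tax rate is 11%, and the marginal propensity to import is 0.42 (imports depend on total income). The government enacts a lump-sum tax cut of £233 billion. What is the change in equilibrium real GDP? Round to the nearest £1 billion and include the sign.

A lump-sum tax change of −£233 billion shifts disposable income by +£233 billion; first-round consumption changes by −c × ΔT = −0.76 × (−£233 billion) = +£177.08 billion.
Expenditure multiplier = 1/(1 − c(1−t) + m) = 1/(1 − 0.76×0.89 + 0.42) = 1/0.7436 ≈ 1.345.
The tax multiplier is −c × k ≈ −1.022, so ΔY = k × (−c·ΔT) = (+£177.08 billion) / 0.7436 ≈ +£238 billion.

+£238 billion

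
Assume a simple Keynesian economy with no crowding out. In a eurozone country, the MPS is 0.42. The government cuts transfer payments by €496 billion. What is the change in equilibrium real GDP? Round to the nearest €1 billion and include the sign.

MPC = 1 − MPS = 1 − 0.42 = 0.58.
The transfer change shifts disposable income by −€496 billion, so first-round consumption changes by c·ΔTR = 0.58 × (−€496 billion) = −€287.68 billion.
Expenditure multiplier = 1/(1 − MPC) = 1/(1 − 0.58) = 1/0.42 ≈ 2.381.
The transfer multiplier is c × k ≈ 1.381, so ΔY = k × (c·ΔTR) = (−€287.68 billion) / 0.42 ≈ −€685 billion.

−€685 billion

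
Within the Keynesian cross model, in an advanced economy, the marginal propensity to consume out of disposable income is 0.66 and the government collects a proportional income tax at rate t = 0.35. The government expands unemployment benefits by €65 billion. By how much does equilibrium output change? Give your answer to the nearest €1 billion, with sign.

The transfer change shifts disposable income by +€65 billion, so first-round consumption changes by c·ΔTR = 0.66 × (+€65 billion) = +€42.9 billion.
Expenditure multiplier = 1/(1 − c(1−t)) = 1/(1 − 0.66×0.65) = 1/0.571 ≈ 1.751.
The transfer multiplier is c × k ≈ 1.156, so ΔY = k × (c·ΔTR) = (+€42.9 billion) / 0.571 ≈ +€75 billion.

+€75 billion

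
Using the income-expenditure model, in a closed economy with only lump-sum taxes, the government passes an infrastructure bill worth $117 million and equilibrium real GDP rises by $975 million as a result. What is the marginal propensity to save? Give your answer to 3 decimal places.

Implied spending multiplier k = ΔY/ΔG = 975/117 ≈ 8.3333.
Since k = 1/(1 − MPC), MPC = 1 − 1/k = 1 − ΔG/ΔY = 1 − 117/975 = 0.880.
MPS = 1 − MPC = 0.120.

0.120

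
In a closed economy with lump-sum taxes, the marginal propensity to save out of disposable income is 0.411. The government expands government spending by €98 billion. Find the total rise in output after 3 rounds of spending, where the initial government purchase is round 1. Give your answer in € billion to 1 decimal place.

MPC = 1 − MPS = 1 − 0.411 = 0.589.
Round 1 adds ΔG = €98 billion; each later round is MPC = 0.589 times the previous.
After 3 rounds: 98 + 57.722 + 33.998258 = ΔG·(1 − c^3)/(1 − c) = 98 × (1 − 0.204336469)/0.411 ≈ €189.7 billion.

€189.7 billion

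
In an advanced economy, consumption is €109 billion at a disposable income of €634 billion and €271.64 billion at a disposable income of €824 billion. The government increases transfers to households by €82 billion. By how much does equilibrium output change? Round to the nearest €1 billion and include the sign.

+€487 billion

MPC = ΔC/ΔYd = (271.64 − 109)/(824 − 634) = 162.64/190 = 0.856.
The transfer change shifts disposable income by +€82 billion, so first-round consumption changes by c·ΔTR = 0.856 × (+€82 billion) = +€70.192 billion.
Expenditure multiplier = 1/(1 − MPC) = 1/(1 − 0.856) = 1/0.144 ≈ 6.944.
The transfer multiplier is c × k ≈ 5.944, so ΔY = k × (c·ΔTR) = (+€70.192 billion) / 0.144 ≈ +€487 billion.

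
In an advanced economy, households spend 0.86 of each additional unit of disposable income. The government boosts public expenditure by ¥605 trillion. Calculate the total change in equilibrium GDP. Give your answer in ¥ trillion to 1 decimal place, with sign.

+¥4,321.4 trillion

Expenditure multiplier = 1/(1 − MPC) = 1/(1 − 0.86) = 1/0.14 ≈ 7.143.
ΔY = k × ΔG = (+¥605 trillion) / 0.14 ≈ +¥4,321.4 trillion.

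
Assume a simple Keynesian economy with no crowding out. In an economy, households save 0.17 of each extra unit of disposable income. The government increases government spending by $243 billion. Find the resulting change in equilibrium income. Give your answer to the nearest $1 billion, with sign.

+$1,429 billion

MPC = 1 − MPS = 1 − 0.17 = 0.83.
Government-spending multiplier = 1/(1 − MPC) = 1/(1 − 0.83) = 1/0.17 ≈ 5.882.
ΔY = k × ΔG = (+$243 billion) / 0.17 ≈ +$1,429 billion.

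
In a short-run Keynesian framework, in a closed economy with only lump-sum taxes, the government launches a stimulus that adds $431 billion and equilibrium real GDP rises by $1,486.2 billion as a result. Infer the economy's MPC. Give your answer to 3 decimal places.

Implied spending multiplier k = ΔY/ΔG = 1,486.2/431 ≈ 3.4483.
Since k = 1/(1 − MPC), MPC = 1 − 1/k = 1 − ΔG/ΔY = 1 − 431/1,486.2 ≈ 0.710.

0.710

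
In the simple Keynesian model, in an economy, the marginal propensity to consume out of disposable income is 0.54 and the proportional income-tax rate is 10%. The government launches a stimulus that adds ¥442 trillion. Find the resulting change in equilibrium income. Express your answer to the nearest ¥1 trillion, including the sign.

+¥860 trillion

Spending multiplier = 1/(1 − c(1−t)) = 1/(1 − 0.54×0.9) = 1/0.514 ≈ 1.946.
ΔY = k × ΔG = (+¥442 trillion) / 0.514 ≈ +¥860 trillion.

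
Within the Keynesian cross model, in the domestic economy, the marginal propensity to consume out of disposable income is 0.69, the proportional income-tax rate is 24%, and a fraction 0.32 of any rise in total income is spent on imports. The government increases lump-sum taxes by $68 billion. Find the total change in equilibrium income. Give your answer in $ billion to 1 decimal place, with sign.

A lump-sum tax change of +$68 billion shifts disposable income by −$68 billion; first-round consumption changes by −c × ΔT = −0.69 × (+$68 billion) = −$46.92 billion.
Expenditure multiplier = 1/(1 − c(1−t) + m) = 1/(1 − 0.69×0.76 + 0.32) = 1/0.7956 ≈ 1.257.
The tax multiplier is −c × k ≈ −0.867, so ΔY = k × (−c·ΔT) = (−$46.92 billion) / 0.7956 ≈ −$59 billion.

−$59.0 billion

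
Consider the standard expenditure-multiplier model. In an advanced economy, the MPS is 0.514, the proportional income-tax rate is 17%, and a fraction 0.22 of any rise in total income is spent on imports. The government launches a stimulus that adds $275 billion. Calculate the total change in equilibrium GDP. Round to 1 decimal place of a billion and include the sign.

+$336.8 billion

MPC = 1 − MPS = 1 − 0.514 = 0.486.
Expenditure multiplier = 1/(1 − c(1−t) + m) = 1/(1 − 0.486×0.83 + 0.22) = 1/0.81662 ≈ 1.225.
ΔY = k × ΔG = (+$275 billion) / 0.81662 ≈ +$336.8 billion.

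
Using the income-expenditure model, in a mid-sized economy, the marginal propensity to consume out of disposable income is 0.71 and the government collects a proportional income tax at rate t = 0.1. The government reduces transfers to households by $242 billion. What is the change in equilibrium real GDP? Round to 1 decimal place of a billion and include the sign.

The transfer change shifts disposable income by −$242 billion, so first-round consumption changes by c·ΔTR = 0.71 × (−$242 billion) = −$171.82 billion.
Expenditure multiplier = 1/(1 − c(1−t)) = 1/(1 − 0.71×0.9) = 1/0.361 ≈ 2.77.
The transfer multiplier is c × k ≈ 1.967, so ΔY = k × (c·ΔTR) = (−$171.82 billion) / 0.361 ≈ −$476 billion.

−$476.0 billion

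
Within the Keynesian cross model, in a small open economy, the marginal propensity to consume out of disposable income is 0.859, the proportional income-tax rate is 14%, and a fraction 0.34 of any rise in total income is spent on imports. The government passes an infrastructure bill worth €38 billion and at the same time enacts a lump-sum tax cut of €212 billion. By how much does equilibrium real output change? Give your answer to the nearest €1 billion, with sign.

+€366 billion

Expenditure multiplier = 1/(1 − c(1−t) + m) = 1/(1 − 0.859×0.86 + 0.34) = 1/0.60126 ≈ 1.663.
ΔG contributes k·ΔG = (+€38 billion) / 0.60126 ≈ +€63.2 billion.
ΔT of −€212 billion changes first-round spending by −c·ΔT = +€182.108 billion, contributing k·(−c·ΔT) = (+€182.108 billion) / 0.60126 ≈ +€302.9 billion.
Net ΔY = k(ΔG − c·ΔT) = (+€220.108 billion) / 0.60126 ≈ +€366 billion.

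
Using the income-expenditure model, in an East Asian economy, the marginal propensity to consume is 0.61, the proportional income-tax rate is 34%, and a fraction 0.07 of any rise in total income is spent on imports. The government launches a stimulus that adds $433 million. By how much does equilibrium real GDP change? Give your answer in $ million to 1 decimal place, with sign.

+$648.8 million

Expenditure multiplier = 1/(1 − c(1−t) + m) = 1/(1 − 0.61×0.66 + 0.07) = 1/0.6674 ≈ 1.498.
ΔY = k × ΔG = (+$433 million) / 0.6674 ≈ +$648.8 million.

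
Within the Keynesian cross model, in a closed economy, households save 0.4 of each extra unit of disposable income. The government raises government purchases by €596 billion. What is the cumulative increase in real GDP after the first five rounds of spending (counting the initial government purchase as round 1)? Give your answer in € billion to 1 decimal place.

€1,374.1 billion

MPC = 1 − MPS = 1 − 0.4 = 0.6.
Round 1 adds ΔG = €596 billion; each later round is MPC = 0.6 times the previous.
After 5 rounds: 596 + 357.6 + 214.56 + 128.736 + 77.2416 = ΔG·(1 − c^5)/(1 − c) = 596 × (1 − 0.07776)/0.4 ≈ €1,374.1 billion.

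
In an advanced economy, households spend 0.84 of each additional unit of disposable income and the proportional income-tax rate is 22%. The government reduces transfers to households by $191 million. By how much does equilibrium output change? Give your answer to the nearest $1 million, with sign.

The transfer change shifts disposable income by −$191 million, so first-round consumption changes by c·ΔTR = 0.84 × (−$191 million) = −$160.44 million.
Expenditure multiplier = 1/(1 − c(1−t)) = 1/(1 − 0.84×0.78) = 1/0.3448 ≈ 2.9.
The transfer multiplier is c × k ≈ 2.436, so ΔY = k × (c·ΔTR) = (−$160.44 million) / 0.3448 ≈ −$465 million.

−$465 million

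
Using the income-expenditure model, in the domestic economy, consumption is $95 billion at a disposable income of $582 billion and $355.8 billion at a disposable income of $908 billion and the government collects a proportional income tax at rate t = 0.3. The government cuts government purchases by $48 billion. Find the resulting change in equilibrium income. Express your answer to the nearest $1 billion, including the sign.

−$109 billion

MPC = ΔC/ΔYd = (355.8 − 95)/(908 − 582) = 260.8/326 = 0.8.
Government-spending multiplier = 1/(1 − c(1−t)) = 1/(1 − 0.8×0.7) = 1/0.44 ≈ 2.273.
ΔY = k × ΔG = (−$48 billion) / 0.44 ≈ −$109 billion.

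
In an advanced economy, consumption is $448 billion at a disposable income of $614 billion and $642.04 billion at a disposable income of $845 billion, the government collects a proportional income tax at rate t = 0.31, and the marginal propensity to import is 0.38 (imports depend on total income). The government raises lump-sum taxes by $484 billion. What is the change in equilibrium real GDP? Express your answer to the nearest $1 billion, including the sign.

MPC = ΔC/ΔYd = (642.04 − 448)/(845 − 614) = 194.04/231 = 0.84.
A lump-sum tax change of +$484 billion shifts disposable income by −$484 billion; first-round consumption changes by −c × ΔT = −0.84 × (+$484 billion) = −$406.56 billion.
Expenditure multiplier = 1/(1 − c(1−t) + m) = 1/(1 − 0.84×0.69 + 0.38) = 1/0.8004 ≈ 1.249.
The tax multiplier is −c × k ≈ −1.049, so ΔY = k × (−c·ΔT) = (−$406.56 billion) / 0.8004 ≈ −$508 billion.

−$508 billion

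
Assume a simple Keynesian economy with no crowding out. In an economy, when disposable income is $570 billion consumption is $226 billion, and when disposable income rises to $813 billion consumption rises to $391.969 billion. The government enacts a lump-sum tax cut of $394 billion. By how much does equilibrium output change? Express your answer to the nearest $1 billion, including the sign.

MPC = ΔC/ΔYd = (391.969 − 226)/(813 − 570) = 165.969/243 = 0.683.
A lump-sum tax change of −$394 billion shifts disposable income by +$394 billion; first-round consumption changes by −c × ΔT = −0.683 × (−$394 billion) = +$269.102 billion.
Expenditure multiplier = 1/(1 − MPC) = 1/(1 − 0.683) = 1/0.317 ≈ 3.155.
The tax multiplier is −c × k ≈ −2.155, so ΔY = k × (−c·ΔT) = (+$269.102 billion) / 0.317 ≈ +$849 billion.

+$849 billion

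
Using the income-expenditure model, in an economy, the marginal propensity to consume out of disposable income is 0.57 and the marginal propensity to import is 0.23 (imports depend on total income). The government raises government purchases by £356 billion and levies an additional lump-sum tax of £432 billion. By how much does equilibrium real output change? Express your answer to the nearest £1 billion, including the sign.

+£166 billion

Expenditure multiplier = 1/(1 − c + m) = 1/(1 − 0.57 + 0.23) = 1/0.66 ≈ 1.515.
ΔG contributes k·ΔG = (+£356 billion) / 0.66 ≈ +£539.4 billion.
ΔT of +£432 billion changes first-round spending by −c·ΔT = −£246.24 billion, contributing k·(−c·ΔT) = (−£246.24 billion) / 0.66 ≈ −£373.1 billion.
Net ΔY = k(ΔG − c·ΔT) = (+£109.76 billion) / 0.66 ≈ +£166 billion.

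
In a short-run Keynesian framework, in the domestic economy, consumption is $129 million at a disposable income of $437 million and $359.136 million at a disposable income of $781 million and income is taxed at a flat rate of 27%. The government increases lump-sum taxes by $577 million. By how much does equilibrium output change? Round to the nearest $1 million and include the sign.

−$754 million

MPC = ΔC/ΔYd = (359.136 − 129)/(781 − 437) = 230.136/344 = 0.669.
A lump-sum tax change of +$577 million shifts disposable income by −$577 million; first-round consumption changes by −c × ΔT = −0.669 × (+$577 million) = −$386.013 million.
Expenditure multiplier = 1/(1 − c(1−t)) = 1/(1 − 0.669×0.73) = 1/0.51163 ≈ 1.955.
The tax multiplier is −c × k ≈ −1.308, so ΔY = k × (−c·ΔT) = (−$386.013 million) / 0.51163 ≈ −$754 million.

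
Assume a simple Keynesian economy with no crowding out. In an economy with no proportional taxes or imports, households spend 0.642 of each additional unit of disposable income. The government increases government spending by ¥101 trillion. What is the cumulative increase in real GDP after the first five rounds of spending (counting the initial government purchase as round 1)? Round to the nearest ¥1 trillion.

Round 1 adds ΔG = ¥101 trillion; each later round is MPC = 0.642 times the previous.
After 5 rounds: 101 + 64.842 + 41.628564 + 26.725538088 + 17.157795452496 = ΔG·(1 − c^5)/(1 − c) = 101 × (1 − 0.109062422579232)/0.358 ≈ ¥251 trillion.

¥251 trillion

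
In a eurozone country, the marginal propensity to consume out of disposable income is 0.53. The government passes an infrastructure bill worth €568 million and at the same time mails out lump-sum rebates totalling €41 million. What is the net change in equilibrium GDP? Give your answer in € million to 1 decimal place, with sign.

Expenditure multiplier = 1/(1 − MPC) = 1/(1 − 0.53) = 1/0.47 ≈ 2.128.
ΔG contributes k·ΔG = (+€568 million) / 0.47 ≈ +€1,208.5 million.
ΔT of −€41 million changes first-round spending by −c·ΔT = +€21.73 million, contributing k·(−c·ΔT) = (+€21.73 million) / 0.47 ≈ +€46.2 million.
Net ΔY = k(ΔG − c·ΔT) = (+€589.73 million) / 0.47 ≈ +€1,254.7 million.

+€1,254.7 million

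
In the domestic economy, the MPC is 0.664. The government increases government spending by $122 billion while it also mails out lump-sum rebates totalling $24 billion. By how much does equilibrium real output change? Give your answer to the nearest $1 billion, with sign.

Expenditure multiplier = 1/(1 − MPC) = 1/(1 − 0.664) = 1/0.336 ≈ 2.976.
ΔG contributes k·ΔG = (+$122 billion) / 0.336 ≈ +$363.1 billion.
ΔT of −$24 billion changes first-round spending by −c·ΔT = +$15.936 billion, contributing k·(−c·ΔT) = (+$15.936 billion) / 0.336 ≈ +$47.4 billion.
Net ΔY = k(ΔG − c·ΔT) = (+$137.936 billion) / 0.336 ≈ +$411 billion.

+$411 billion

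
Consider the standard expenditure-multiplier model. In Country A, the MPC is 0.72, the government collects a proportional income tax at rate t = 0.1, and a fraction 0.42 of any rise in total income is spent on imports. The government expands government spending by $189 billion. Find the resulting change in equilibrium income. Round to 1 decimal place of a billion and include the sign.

Spending multiplier = 1/(1 − c(1−t) + m) = 1/(1 − 0.72×0.9 + 0.42) = 1/0.772 ≈ 1.295.
ΔY = k × ΔG = (+$189 billion) / 0.772 ≈ +$244.8 billion.

+$244.8 billion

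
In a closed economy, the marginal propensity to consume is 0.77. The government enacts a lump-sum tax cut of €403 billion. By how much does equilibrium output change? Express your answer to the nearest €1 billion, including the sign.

+€1,349 billion

A lump-sum tax change of −€403 billion shifts disposable income by +€403 billion; first-round consumption changes by −c × ΔT = −0.77 × (−€403 billion) = +€310.31 billion.
Expenditure multiplier = 1/(1 − MPC) = 1/(1 − 0.77) = 1/0.23 ≈ 4.348.
The tax multiplier is −c × k ≈ −3.348, so ΔY = k × (−c·ΔT) = (+€310.31 billion) / 0.23 ≈ +€1,349 billion.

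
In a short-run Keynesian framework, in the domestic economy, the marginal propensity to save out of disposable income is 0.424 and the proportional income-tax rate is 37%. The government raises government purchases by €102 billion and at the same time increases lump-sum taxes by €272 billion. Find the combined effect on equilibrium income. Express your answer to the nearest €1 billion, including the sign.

−€86 billion

MPC = 1 − MPS = 1 − 0.424 = 0.576.
Expenditure multiplier = 1/(1 − c(1−t)) = 1/(1 − 0.576×0.63) = 1/0.63712 ≈ 1.57.
ΔG contributes k·ΔG = (+€102 billion) / 0.63712 ≈ +€160.1 billion.
ΔT of +€272 billion changes first-round spending by −c·ΔT = −€156.672 billion, contributing k·(−c·ΔT) = (−€156.672 billion) / 0.63712 ≈ −€245.9 billion.
Net ΔY = k(ΔG − c·ΔT) = (−€54.672 billion) / 0.63712 ≈ −€86 billion.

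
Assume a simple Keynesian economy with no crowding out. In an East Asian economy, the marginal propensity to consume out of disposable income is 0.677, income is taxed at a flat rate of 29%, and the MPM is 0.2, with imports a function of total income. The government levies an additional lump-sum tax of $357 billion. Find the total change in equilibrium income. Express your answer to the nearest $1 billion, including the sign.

A lump-sum tax change of +$357 billion shifts disposable income by −$357 billion; first-round consumption changes by −c × ΔT = −0.677 × (+$357 billion) = −$241.689 billion.
Expenditure multiplier = 1/(1 − c(1−t) + m) = 1/(1 − 0.677×0.71 + 0.2) = 1/0.71933 ≈ 1.39.
The tax multiplier is −c × k ≈ −0.941, so ΔY = k × (−c·ΔT) = (−$241.689 billion) / 0.71933 ≈ −$336 billion.

−$336 billion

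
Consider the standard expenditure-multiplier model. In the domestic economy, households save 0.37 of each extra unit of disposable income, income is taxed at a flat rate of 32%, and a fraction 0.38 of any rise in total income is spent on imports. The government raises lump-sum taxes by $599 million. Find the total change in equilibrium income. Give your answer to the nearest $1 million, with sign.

−$397 million

MPC = 1 − MPS = 1 − 0.37 = 0.63.
A lump-sum tax change of +$599 million shifts disposable income by −$599 million; first-round consumption changes by −c × ΔT = −0.63 × (+$599 million) = −$377.37 million.
Expenditure multiplier = 1/(1 − c(1−t) + m) = 1/(1 − 0.63×0.68 + 0.38) = 1/0.9516 ≈ 1.051.
The tax multiplier is −c × k ≈ −0.662, so ΔY = k × (−c·ΔT) = (−$377.37 million) / 0.9516 ≈ −$397 million.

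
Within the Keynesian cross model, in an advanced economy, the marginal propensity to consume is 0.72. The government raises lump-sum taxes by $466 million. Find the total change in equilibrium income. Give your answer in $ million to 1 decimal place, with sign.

−$1,198.3 million

A lump-sum tax change of +$466 million shifts disposable income by −$466 million; first-round consumption changes by −c × ΔT = −0.72 × (+$466 million) = −$335.52 million.
Expenditure multiplier = 1/(1 − MPC) = 1/(1 − 0.72) = 1/0.28 ≈ 3.571.
The tax multiplier is −c × k ≈ −2.571, so ΔY = k × (−c·ΔT) = (−$335.52 million) / 0.28 ≈ −$1,198.3 million.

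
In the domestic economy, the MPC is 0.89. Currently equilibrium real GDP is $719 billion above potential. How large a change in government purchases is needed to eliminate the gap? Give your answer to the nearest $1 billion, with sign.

−$79 billion

Spending multiplier = 1/(1 − MPC) = 1/(1 − 0.89) = 1/0.11 ≈ 9.091.
Need ΔY = −$719 billion, so ΔG = ΔY/k = (−$719 billion) × 0.11 ≈ −$79 billion.
The government should cut government purchases by $79 billion.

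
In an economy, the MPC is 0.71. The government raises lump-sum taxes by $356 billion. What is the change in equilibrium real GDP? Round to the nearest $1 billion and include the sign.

−$872 billion

A lump-sum tax change of +$356 billion shifts disposable income by −$356 billion; first-round consumption changes by −c × ΔT = −0.71 × (+$356 billion) = −$252.76 billion.
Expenditure multiplier = 1/(1 − MPC) = 1/(1 − 0.71) = 1/0.29 ≈ 3.448.
The tax multiplier is −c × k ≈ −2.448, so ΔY = k × (−c·ΔT) = (−$252.76 billion) / 0.29 ≈ −$872 billion.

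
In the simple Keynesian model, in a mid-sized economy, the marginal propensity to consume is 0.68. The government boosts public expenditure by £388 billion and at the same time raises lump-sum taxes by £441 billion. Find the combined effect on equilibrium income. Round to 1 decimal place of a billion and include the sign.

+£275.4 billion

Expenditure multiplier = 1/(1 − MPC) = 1/(1 − 0.68) = 1/0.32 = 3.125.
ΔG contributes k·ΔG = (+£388 billion) / 0.32 = +£1,212.5 billion.
ΔT of +£441 billion changes first-round spending by −c·ΔT = −£299.88 billion, contributing k·(−c·ΔT) = (−£299.88 billion) / 0.32 ≈ −£937.1 billion.
Net ΔY = k(ΔG − c·ΔT) = (+£88.12 billion) / 0.32 ≈ +£275.4 billion.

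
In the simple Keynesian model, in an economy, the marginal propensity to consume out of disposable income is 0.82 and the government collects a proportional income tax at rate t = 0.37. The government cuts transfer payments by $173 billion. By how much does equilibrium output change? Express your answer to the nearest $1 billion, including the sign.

The transfer change shifts disposable income by −$173 billion, so first-round consumption changes by c·ΔTR = 0.82 × (−$173 billion) = −$141.86 billion.
Expenditure multiplier = 1/(1 − c(1−t)) = 1/(1 − 0.82×0.63) = 1/0.4834 ≈ 2.069.
The transfer multiplier is c × k ≈ 1.696, so ΔY = k × (c·ΔTR) = (−$141.86 billion) / 0.4834 ≈ −$293 billion.

−$293 billion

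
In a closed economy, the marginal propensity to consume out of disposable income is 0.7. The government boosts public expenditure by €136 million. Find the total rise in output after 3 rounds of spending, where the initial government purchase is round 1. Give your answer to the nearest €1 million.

Round 1 adds ΔG = €136 million; each later round is MPC = 0.7 times the previous.
After 3 rounds: 136 + 95.2 + 66.64 = ΔG·(1 − c^3)/(1 − c) = 136 × (1 − 0.343)/0.3 ≈ €298 million.

€298 million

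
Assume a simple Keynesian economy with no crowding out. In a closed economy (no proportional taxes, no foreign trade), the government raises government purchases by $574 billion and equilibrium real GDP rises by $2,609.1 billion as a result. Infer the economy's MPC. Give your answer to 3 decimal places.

Implied spending multiplier k = ΔY/ΔG = 2,609.1/574 ≈ 4.5455.
Since k = 1/(1 − MPC), MPC = 1 − 1/k = 1 − ΔG/ΔY = 1 − 574/2,609.1 ≈ 0.780.

0.780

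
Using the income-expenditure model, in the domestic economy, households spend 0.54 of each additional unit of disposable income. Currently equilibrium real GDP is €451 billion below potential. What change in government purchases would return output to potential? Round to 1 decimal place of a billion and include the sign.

Spending multiplier = 1/(1 − MPC) = 1/(1 − 0.54) = 1/0.46 ≈ 2.174.
Need ΔY = +€451 billion, so ΔG = ΔY/k = (+€451 billion) × 0.46 ≈ +€207.5 billion.
The government should increase government purchases by €207.5 billion.

+€207.5 billion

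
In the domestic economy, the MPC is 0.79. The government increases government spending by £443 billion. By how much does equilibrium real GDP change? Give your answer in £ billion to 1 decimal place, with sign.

+£2,109.5 billion

Expenditure multiplier = 1/(1 − MPC) = 1/(1 − 0.79) = 1/0.21 ≈ 4.762.
ΔY = k × ΔG = (+£443 billion) / 0.21 ≈ +£2,109.5 billion.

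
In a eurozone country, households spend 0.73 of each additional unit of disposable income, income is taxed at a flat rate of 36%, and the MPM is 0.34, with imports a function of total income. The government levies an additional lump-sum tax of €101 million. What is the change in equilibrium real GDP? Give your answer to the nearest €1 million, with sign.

−€84 million

A lump-sum tax change of +€101 million shifts disposable income by −€101 million; first-round consumption changes by −c × ΔT = −0.73 × (+€101 million) = −€73.73 million.
Expenditure multiplier = 1/(1 − c(1−t) + m) = 1/(1 − 0.73×0.64 + 0.34) = 1/0.8728 ≈ 1.146.
The tax multiplier is −c × k ≈ −0.836, so ΔY = k × (−c·ΔT) = (−€73.73 million) / 0.8728 ≈ −€84 million.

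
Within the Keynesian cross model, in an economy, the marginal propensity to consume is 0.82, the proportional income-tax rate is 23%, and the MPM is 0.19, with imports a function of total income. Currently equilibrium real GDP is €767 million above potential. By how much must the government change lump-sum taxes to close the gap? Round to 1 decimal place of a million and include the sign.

Spending multiplier = 1/(1 − c(1−t) + m) = 1/(1 − 0.82×0.77 + 0.19) = 1/0.5586 ≈ 1.79.
Tax multiplier = −c·k = −0.82/0.5586 ≈ −1.468. Need ΔY = −€767 million, so ΔT = ΔY/(−c·k) = −(−€767 million) × 0.5586 / 0.82 ≈ +€522.5 million.
The government should raise lump-sum taxes by €522.5 million.

+€522.5 million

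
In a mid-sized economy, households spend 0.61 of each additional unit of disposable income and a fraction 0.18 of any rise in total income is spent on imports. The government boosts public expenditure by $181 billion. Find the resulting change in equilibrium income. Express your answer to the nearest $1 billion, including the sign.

+$318 billion

Expenditure multiplier = 1/(1 − c + m) = 1/(1 − 0.61 + 0.18) = 1/0.57 ≈ 1.754.
ΔY = k × ΔG = (+$181 billion) / 0.57 ≈ +$318 billion.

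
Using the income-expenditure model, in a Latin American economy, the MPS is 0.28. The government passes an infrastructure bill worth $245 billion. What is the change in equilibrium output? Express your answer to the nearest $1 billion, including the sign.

MPC = 1 − MPS = 1 − 0.28 = 0.72.
Spending multiplier = 1/(1 − MPC) = 1/(1 − 0.72) = 1/0.28 ≈ 3.571.
ΔY = k × ΔG = (+$245 billion) / 0.28 = +$875 billion.

+$875 billion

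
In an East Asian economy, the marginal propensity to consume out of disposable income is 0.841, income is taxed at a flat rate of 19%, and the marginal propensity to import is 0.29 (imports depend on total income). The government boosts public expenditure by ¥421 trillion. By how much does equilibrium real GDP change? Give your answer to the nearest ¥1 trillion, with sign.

Government-spending multiplier = 1/(1 − c(1−t) + m) = 1/(1 − 0.841×0.81 + 0.29) = 1/0.60879 ≈ 1.643.
ΔY = k × ΔG = (+¥421 trillion) / 0.60879 ≈ +¥692 trillion.

+¥692 trillion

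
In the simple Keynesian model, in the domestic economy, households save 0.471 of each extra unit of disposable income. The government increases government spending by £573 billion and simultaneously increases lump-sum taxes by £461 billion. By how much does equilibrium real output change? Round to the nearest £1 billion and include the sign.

+£699 billion

MPC = 1 − MPS = 1 − 0.471 = 0.529.
Expenditure multiplier = 1/(1 − MPC) = 1/(1 − 0.529) = 1/0.471 ≈ 2.123.
ΔG contributes k·ΔG = (+£573 billion) / 0.471 ≈ +£1,216.6 billion.
ΔT of +£461 billion changes first-round spending by −c·ΔT = −£243.869 billion, contributing k·(−c·ΔT) = (−£243.869 billion) / 0.471 ≈ −£517.8 billion.
Net ΔY = k(ΔG − c·ΔT) = (+£329.131 billion) / 0.471 ≈ +£699 billion.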